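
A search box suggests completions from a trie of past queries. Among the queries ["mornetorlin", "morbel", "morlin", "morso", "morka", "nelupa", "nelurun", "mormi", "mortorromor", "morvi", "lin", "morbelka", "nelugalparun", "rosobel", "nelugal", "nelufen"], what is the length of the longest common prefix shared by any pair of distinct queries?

Look for the deepest trie node that still has at least two words in its subtree.
"nelugal" and "nelugalparun" agree on "nelugal" (7 characters) before diverging; nothing deeper is shared.
Longest shared-prefix length: 7

7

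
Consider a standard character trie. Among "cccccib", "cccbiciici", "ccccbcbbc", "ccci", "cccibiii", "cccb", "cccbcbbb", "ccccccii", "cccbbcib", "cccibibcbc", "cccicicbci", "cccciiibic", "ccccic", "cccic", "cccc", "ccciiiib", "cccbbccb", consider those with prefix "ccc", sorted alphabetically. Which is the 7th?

ccccbcbbc

DFS of the "ccc" subtree visits, in order: "cccb", "cccbbccb", "cccbbcib", "cccbcbbb", "cccbiciici", "cccc", "ccccbcbbc", "ccccccii", "cccccib", "ccccic", "cccciiibic", "ccci", "cccibibcbc", "cccibiii", "cccic", "cccicicbci", "ccciiiib"
Position 7: ccccbcbbc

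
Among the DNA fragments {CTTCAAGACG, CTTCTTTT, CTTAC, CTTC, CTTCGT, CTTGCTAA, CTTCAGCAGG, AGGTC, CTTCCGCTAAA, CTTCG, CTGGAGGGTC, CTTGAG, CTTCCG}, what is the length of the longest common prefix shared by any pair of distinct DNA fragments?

Look for the deepest trie node that still has at least two words in its subtree.
"CTTCCG" and "CTTCCGCTAAA" agree on "CTTCCG" (6 characters) before diverging; nothing deeper is shared.
Longest shared-prefix length: 6

6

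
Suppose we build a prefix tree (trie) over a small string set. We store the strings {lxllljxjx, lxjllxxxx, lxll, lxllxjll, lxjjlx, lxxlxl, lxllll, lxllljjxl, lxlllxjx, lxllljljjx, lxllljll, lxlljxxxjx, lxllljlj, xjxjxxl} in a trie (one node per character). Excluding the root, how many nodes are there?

52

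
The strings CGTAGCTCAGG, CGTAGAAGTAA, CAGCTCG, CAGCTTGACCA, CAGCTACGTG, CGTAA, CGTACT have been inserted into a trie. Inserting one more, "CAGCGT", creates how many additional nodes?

2

The longest prefix of "CAGCGT" already in the trie is "CAGC" (length 4).
New nodes needed: |"CAGCGT"| − 4 = 6 − 4 = 2.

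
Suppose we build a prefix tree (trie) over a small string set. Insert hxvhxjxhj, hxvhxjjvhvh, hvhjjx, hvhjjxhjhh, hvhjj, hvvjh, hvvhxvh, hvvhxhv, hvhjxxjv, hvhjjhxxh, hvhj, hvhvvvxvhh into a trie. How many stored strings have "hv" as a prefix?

Traverse to the node for "hv", then collect every word in that subtree.
Words under "hv": hvhj, hvhjj, hvhjjhxxh, hvhjjx, hvhjjxhjhh, hvhjxxjv, hvhvvvxvhh, hvvhxhv, hvvhxvh, hvvjh
Count: 10

10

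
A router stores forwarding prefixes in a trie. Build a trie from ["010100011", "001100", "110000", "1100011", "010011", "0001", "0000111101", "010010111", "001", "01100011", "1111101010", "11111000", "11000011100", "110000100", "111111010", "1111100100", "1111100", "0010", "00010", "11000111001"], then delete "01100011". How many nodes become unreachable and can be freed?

A node on "01100011"'s path can go only if nothing else ends at it or branches off below it.
The suffix "100011" (6 nodes) is used only by "01100011"; the node for "01" still has the child "0", so pruning stops there.
Nodes removed: 6

6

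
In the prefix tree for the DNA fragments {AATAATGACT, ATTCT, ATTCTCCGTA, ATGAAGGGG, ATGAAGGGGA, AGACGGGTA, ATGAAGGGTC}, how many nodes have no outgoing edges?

5

Leaves are exactly the stored words that no other stored word extends.
Those words: "AATAATGACT", "AGACGGGTA", "ATGAAGGGGA", "ATGAAGGGTC", "ATTCTCCGTA"
Leaf count: 5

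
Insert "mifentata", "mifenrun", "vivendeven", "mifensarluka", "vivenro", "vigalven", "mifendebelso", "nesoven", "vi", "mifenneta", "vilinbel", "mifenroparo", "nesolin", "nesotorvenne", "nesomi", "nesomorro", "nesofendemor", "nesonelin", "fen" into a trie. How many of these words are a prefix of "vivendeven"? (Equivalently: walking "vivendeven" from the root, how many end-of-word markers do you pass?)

2

Traverse "vivendeven" character by character; count nodes along the way that are marked as word ends.
Prefixes of the query that are stored words: "vi", "vivendeven"
Count: 2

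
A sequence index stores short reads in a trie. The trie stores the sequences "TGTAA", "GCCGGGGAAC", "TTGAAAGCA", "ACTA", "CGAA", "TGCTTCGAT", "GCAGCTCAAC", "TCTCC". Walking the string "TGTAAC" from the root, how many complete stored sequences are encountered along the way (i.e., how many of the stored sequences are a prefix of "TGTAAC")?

1

Walk "TGTAAC" from the root; an end-of-word marker is hit whenever a stored word is a prefix of "TGTAAC".
Prefixes of the query that are stored words: "TGTAA"
Count: 1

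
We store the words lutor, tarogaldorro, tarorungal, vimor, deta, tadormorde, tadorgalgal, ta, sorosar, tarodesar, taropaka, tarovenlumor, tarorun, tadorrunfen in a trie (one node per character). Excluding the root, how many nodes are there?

Trace insertions, counting only characters that open a new branch:
  "lutor" → 5 new (l, u, t, o, r)
  "tarogaldorro" → 12 new (t, a, r, o, g, a, l, d, o, r, r, o)
  "tarorungal" → prefix "taro" already present; 6 new (r, u, n, g, a, l)
  "vimor" → 5 new (v, i, m, o, r)
  "deta" → 4 new (d, e, t, a)
  "tadormorde" → prefix "ta" already present; 8 new (d, o, r, m, o, r, d, e)
  "tadorgalgal" → prefix "tador" already present; 6 new (g, a, l, g, a, l)
  "ta" → prefix "ta" already present; 0 new (none)
  "sorosar" → 7 new (s, o, r, o, s, a, r)
  "tarodesar" → prefix "taro" already present; 5 new (d, e, s, a, r)
  "taropaka" → prefix "taro" already present; 4 new (p, a, k, a)
  "tarovenlumor" → prefix "taro" already present; 8 new (v, e, n, l, u, m, o, r)
  "tarorun" → prefix "tarorun" already present; 0 new (none)
  "tadorrunfen" → prefix "tador" already present; 6 new (r, u, n, f, e, n)
Total nodes = 5 + 12 + 6 + 5 + 4 + 8 + 6 + 0 + 7 + 5 + 4 + 8 + 0 + 6 = 76

76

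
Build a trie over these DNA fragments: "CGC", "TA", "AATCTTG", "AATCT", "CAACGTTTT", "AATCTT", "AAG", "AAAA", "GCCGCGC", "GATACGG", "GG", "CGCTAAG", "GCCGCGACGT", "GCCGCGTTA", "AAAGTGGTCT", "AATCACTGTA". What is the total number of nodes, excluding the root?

61

Count nodes per top-level branch (shared prefixes stored once):
  'A'-branch (AAAA, AAAGTGGTCT, AAG, AATCACTGTA, AATCT, AATCTT, AATCTTG): 23 nodes
  'C'-branch (CAACGTTTT, CGC, CGCTAAG): 15 nodes
  'G'-branch (GATACGG, GCCGCGACGT, GCCGCGC, GCCGCGTTA, GG): 21 nodes
  'T'-branch (TA): 2 nodes
Sum: 61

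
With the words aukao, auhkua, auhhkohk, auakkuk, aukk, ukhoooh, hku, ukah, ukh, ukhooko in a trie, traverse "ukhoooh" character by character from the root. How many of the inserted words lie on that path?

2

Traverse "ukhoooh" character by character; count nodes along the way that are marked as word ends.
Prefixes of the query that are stored words: "ukh", "ukhoooh"
Count: 2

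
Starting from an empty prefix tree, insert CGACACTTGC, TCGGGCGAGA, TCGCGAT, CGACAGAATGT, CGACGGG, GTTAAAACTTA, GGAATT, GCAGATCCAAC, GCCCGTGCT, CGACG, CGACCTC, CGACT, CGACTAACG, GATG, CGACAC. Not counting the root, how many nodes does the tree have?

77

For each word, the new-node count is its length minus the longest prefix already in the trie:
  "CGACACTTGC" → 10 new (C, G, A, C, A, C, T, T, G, C)
  "TCGGGCGAGA" → 10 new (T, C, G, G, G, C, G, A, G, A)
  "TCGCGAT" → prefix "TCG" already present; 4 new (C, G, A, T)
  "CGACAGAATGT" → prefix "CGACA" already present; 6 new (G, A, A, T, G, T)
  "CGACGGG" → prefix "CGAC" already present; 3 new (G, G, G)
  "GTTAAAACTTA" → 11 new (G, T, T, A, A, A, A, C, T, T, A)
  "GGAATT" → prefix "G" already present; 5 new (G, A, A, T, T)
  "GCAGATCCAAC" → prefix "G" already present; 10 new (C, A, G, A, T, C, C, A, A, C)
  "GCCCGTGCT" → prefix "GC" already present; 7 new (C, C, G, T, G, C, T)
  "CGACG" → prefix "CGACG" already present; 0 new (none)
  "CGACCTC" → prefix "CGAC" already present; 3 new (C, T, C)
  "CGACT" → prefix "CGAC" already present; 1 new (T)
  "CGACTAACG" → prefix "CGACT" already present; 4 new (A, A, C, G)
  "GATG" → prefix "G" already present; 3 new (A, T, G)
  "CGACAC" → prefix "CGACAC" already present; 0 new (none)
Total nodes = 10 + 10 + 4 + 6 + 3 + 11 + 5 + 10 + 7 + 0 + 3 + 1 + 4 + 3 + 0 = 77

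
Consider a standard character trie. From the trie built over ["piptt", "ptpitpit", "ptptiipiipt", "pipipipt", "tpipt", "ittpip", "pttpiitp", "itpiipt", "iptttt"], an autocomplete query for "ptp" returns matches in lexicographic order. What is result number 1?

ptpitpit

Filter for "ptp…" and sort: "ptpitpit", "ptptiipiipt"
Position 1: ptpitpit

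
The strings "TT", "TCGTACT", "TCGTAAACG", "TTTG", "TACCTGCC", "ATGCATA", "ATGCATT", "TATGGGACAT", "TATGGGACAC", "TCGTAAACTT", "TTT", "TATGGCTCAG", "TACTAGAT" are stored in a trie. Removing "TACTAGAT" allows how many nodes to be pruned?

A node on "TACTAGAT"'s path can go only if nothing else ends at it or branches off below it.
The suffix "TAGAT" (5 nodes) is used only by "TACTAGAT"; the node for "TAC" still has the child "C", so pruning stops there.
Nodes removed: 5

5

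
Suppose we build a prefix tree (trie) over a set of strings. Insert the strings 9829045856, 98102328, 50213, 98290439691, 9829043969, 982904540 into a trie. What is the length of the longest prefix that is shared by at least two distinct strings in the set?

10

The deepest shared node is where two words last agree before diverging.
e.g. "9829043969" and "98290439691" share the prefix "9829043969" of length 10; no pair shares a longer one.
Longest shared-prefix length: 10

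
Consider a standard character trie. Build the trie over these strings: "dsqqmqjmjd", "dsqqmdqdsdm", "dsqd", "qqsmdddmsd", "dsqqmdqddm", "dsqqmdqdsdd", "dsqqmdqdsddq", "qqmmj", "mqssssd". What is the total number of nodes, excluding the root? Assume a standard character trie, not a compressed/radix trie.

41

For each word, the new-node count is its length minus the longest prefix already in the trie:
  "dsqqmqjmjd" → 10 new (d, s, q, q, m, q, j, m, j, d)
  "dsqqmdqdsdm" → prefix "dsqqm" already present; 6 new (d, q, d, s, d, m)
  "dsqd" → prefix "dsq" already present; 1 new (d)
  "qqsmdddmsd" → 10 new (q, q, s, m, d, d, d, m, s, d)
  "dsqqmdqddm" → prefix "dsqqmdqd" already present; 2 new (d, m)
  "dsqqmdqdsdd" → prefix "dsqqmdqdsd" already present; 1 new (d)
  "dsqqmdqdsddq" → prefix "dsqqmdqdsdd" already present; 1 new (q)
  "qqmmj" → prefix "qq" already present; 3 new (m, m, j)
  "mqssssd" → 7 new (m, q, s, s, s, s, d)
Total nodes = 10 + 6 + 1 + 10 + 2 + 1 + 1 + 3 + 7 = 41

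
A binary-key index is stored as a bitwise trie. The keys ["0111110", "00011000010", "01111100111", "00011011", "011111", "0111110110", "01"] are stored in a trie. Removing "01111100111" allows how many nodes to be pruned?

4

A node on "01111100111"'s path can go only if nothing else ends at it or branches off below it.
The suffix "0111" (4 nodes) is used only by "01111100111"; the node for "0111110" still has the child "1", so pruning stops there.
Nodes removed: 4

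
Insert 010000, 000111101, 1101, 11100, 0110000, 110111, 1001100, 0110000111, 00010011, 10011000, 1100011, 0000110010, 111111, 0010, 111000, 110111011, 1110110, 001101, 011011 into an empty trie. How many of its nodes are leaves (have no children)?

14

A leaf is a node with no children — equivalently, the end of a word that is not a proper prefix of any other stored word.
Those words: "0000110010", "00010011", "000111101", "0010", "001101", "010000", "0110000111", "011011", "10011000", "1100011", "110111011", "111000", "1110110", "111111"
Leaf count: 14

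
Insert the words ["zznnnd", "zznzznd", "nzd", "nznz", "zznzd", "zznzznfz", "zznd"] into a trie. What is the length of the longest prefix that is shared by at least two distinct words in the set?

6

The deepest shared node is where two words last agree before diverging.
"zznzznd" and "zznzznfz" agree on "zznzzn" (6 characters) before diverging; nothing deeper is shared.
Longest shared-prefix length: 6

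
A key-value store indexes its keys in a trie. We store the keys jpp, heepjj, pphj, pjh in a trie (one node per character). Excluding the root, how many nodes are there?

Trace insertions, counting only characters that open a new branch:
  "jpp" → 3 new (j, p, p)
  "heepjj" → 6 new (h, e, e, p, j, j)
  "pphj" → 4 new (p, p, h, j)
  "pjh" → prefix "p" already present; 2 new (j, h)
Total nodes = 3 + 6 + 4 + 2 = 15

15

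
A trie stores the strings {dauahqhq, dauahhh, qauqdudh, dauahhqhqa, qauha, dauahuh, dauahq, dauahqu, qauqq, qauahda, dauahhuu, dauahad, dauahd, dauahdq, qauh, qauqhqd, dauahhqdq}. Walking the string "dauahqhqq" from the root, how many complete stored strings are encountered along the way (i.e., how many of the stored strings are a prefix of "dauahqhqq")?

Walk "dauahqhqq" from the root; an end-of-word marker is hit whenever a stored word is a prefix of "dauahqhqq".
Prefixes of the query that are stored words: "dauahq", "dauahqhq"
Count: 2

2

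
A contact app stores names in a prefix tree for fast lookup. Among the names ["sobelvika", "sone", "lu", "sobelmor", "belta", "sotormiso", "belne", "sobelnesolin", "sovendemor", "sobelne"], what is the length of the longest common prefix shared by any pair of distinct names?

7

Equivalently: take the maximum, over all pairs, of their longest common prefix length.
e.g. "sobelne" and "sobelnesolin" share the prefix "sobelne" of length 7; no pair shares a longer one.
Longest shared-prefix length: 7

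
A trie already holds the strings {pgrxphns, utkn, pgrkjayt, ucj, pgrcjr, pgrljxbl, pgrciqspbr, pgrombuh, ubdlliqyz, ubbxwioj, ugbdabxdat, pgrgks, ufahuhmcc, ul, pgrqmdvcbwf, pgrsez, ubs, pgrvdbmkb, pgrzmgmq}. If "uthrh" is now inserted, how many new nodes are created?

3

"ut" is already a path in the trie; the remaining "hrh" must be added.
So 5 − 2 = 3 new nodes.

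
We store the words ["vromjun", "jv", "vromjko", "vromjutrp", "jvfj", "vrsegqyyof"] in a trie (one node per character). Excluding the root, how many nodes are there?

24

Trie structure (* marks end of a word):
(root)
├─ j
│  └─ v *
│     └─ f
│        └─ j *
└─ v
   └─ r
      ├─ o
      │  └─ m
      │     └─ j
      │        ├─ k
      │        │  └─ o *
      │        └─ u
      │           ├─ n *
      │           └─ t
      │              └─ r
      │                 └─ p *
      └─ s
         └─ e
            └─ g
               └─ q
                  └─ y
                     └─ y
                        └─ o
                           └─ f *
Counting every labelled node above: 24.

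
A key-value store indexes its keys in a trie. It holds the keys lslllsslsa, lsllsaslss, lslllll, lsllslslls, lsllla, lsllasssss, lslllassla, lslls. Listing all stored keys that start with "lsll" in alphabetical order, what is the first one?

lsllasssss

DFS of the "lsll" subtree visits, in order: "lsllasssss", "lsllla", "lslllassla", "lslllll", "lslllsslsa", "lslls", "lsllsaslss", "lsllslslls"
The 1st is lsllasssss.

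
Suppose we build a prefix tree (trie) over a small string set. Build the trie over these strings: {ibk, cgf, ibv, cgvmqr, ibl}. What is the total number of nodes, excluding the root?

12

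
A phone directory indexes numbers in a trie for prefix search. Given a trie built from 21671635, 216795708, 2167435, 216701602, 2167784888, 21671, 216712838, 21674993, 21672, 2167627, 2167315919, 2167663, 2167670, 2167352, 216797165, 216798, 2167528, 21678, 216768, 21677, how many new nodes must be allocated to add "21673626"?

"21673" is already a path in the trie; the remaining "626" must be added.
New nodes needed: |"21673626"| − 5 = 8 − 5 = 3.

3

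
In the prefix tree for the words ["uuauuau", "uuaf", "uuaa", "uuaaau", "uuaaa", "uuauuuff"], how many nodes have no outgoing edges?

A leaf is a node with no children — equivalently, the end of a word that is not a proper prefix of any other stored word.
Those words: "uuaaau", "uuaf", "uuauuau", "uuauuuff"
Leaf count: 4

4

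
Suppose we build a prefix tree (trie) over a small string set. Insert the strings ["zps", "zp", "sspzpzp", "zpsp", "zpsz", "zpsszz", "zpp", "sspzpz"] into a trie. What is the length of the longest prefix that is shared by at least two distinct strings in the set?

6

The deepest shared node is where two words last agree before diverging.
"sspzpz" and "sspzpzp" agree on "sspzpz" (6 characters) before diverging; nothing deeper is shared.
Longest shared-prefix length: 6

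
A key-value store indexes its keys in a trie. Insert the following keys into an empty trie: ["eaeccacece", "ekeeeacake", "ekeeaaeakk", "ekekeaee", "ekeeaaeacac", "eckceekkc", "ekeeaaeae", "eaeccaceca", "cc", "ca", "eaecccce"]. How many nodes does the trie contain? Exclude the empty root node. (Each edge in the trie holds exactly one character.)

49

Insert word by word; a character creates a node only if that edge doesn't already exist:
  "eaeccacece" → 10 new (e, a, e, c, c, a, c, e, c, e)
  "ekeeeacake" → prefix "e" already present; 9 new (k, e, e, e, a, c, a, k, e)
  "ekeeaaeakk" → prefix "ekee" already present; 6 new (a, a, e, a, k, k)
  "ekekeaee" → prefix "eke" already present; 5 new (k, e, a, e, e)
  "ekeeaaeacac" → prefix "ekeeaaea" already present; 3 new (c, a, c)
  "eckceekkc" → prefix "e" already present; 8 new (c, k, c, e, e, k, k, c)
  "ekeeaaeae" → prefix "ekeeaaea" already present; 1 new (e)
  "eaeccaceca" → prefix "eaeccacec" already present; 1 new (a)
  "cc" → 2 new (c, c)
  "ca" → prefix "c" already present; 1 new (a)
  "eaecccce" → prefix "eaecc" already present; 3 new (c, c, e)
Total nodes = 10 + 9 + 6 + 5 + 3 + 8 + 1 + 1 + 2 + 1 + 3 = 49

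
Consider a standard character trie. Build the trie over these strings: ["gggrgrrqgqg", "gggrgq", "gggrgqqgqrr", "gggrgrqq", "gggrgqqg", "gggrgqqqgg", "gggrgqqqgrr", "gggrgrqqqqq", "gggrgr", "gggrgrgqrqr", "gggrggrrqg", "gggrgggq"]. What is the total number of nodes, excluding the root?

39

Trace insertions, counting only characters that open a new branch:
  "gggrgrrqgqg" → 11 new (g, g, g, r, g, r, r, q, g, q, g)
  "gggrgq" → prefix "gggrg" already present; 1 new (q)
  "gggrgqqgqrr" → prefix "gggrgq" already present; 5 new (q, g, q, r, r)
  "gggrgrqq" → prefix "gggrgr" already present; 2 new (q, q)
  "gggrgqqg" → prefix "gggrgqqg" already present; 0 new (none)
  "gggrgqqqgg" → prefix "gggrgqq" already present; 3 new (q, g, g)
  "gggrgqqqgrr" → prefix "gggrgqqqg" already present; 2 new (r, r)
  "gggrgrqqqqq" → prefix "gggrgrqq" already present; 3 new (q, q, q)
  "gggrgr" → prefix "gggrgr" already present; 0 new (none)
  "gggrgrgqrqr" → prefix "gggrgr" already present; 5 new (g, q, r, q, r)
  "gggrggrrqg" → prefix "gggrg" already present; 5 new (g, r, r, q, g)
  "gggrgggq" → prefix "gggrgg" already present; 2 new (g, q)
Total nodes = 11 + 1 + 5 + 2 + 0 + 3 + 2 + 3 + 0 + 5 + 5 + 2 = 39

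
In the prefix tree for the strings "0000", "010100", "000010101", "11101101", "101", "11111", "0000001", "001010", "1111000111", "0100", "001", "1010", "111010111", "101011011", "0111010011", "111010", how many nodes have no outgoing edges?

A leaf is a node with no children — equivalently, the end of a word that is not a proper prefix of any other stored word.
Those words: "0000001", "000010101", "001010", "0100", "010100", "0111010011", "101011011", "111010111", "11101101", "1111000111", "11111"
Leaf count: 11

11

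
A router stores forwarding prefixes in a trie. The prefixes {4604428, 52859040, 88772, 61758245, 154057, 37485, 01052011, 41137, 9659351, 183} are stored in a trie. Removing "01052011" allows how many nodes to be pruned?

8

Walk "01052011" from the leaf back toward the root, removing each node that no remaining word uses.
No other word shares any prefix with "01052011", so all 8 of its nodes go.
Nodes removed: 8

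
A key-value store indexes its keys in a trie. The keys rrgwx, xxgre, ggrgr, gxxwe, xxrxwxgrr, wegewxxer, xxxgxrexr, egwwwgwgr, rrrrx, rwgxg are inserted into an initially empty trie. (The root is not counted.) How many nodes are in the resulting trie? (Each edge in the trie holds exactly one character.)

Trace insertions, counting only characters that open a new branch:
  "rrgwx" → 5 new (r, r, g, w, x)
  "xxgre" → 5 new (x, x, g, r, e)
  "ggrgr" → 5 new (g, g, r, g, r)
  "gxxwe" → prefix "g" already present; 4 new (x, x, w, e)
  "xxrxwxgrr" → prefix "xx" already present; 7 new (r, x, w, x, g, r, r)
  "wegewxxer" → 9 new (w, e, g, e, w, x, x, e, r)
  "xxxgxrexr" → prefix "xx" already present; 7 new (x, g, x, r, e, x, r)
  "egwwwgwgr" → 9 new (e, g, w, w, w, g, w, g, r)
  "rrrrx" → prefix "rr" already present; 3 new (r, r, x)
  "rwgxg" → prefix "r" already present; 4 new (w, g, x, g)
Total nodes = 5 + 5 + 5 + 4 + 7 + 9 + 7 + 9 + 3 + 4 = 58

58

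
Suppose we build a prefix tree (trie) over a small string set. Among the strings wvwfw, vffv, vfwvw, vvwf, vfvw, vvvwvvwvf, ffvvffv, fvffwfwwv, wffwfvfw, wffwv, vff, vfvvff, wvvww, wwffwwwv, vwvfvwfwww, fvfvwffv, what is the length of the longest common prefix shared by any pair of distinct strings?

Look for the deepest trie node that still has at least two words in its subtree.
e.g. "wffwfvfw" and "wffwv" share the prefix "wffw" of length 4; no pair shares a longer one.
Longest shared-prefix length: 4

4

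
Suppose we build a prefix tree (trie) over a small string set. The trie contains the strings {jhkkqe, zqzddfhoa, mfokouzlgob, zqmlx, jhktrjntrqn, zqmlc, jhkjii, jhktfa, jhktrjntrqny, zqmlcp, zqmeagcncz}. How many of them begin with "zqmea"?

Walk to "zqmea"; the words in its subtree are exactly those with that prefix.
Words under "zqmea": zqmeagcncz
Count: 1

1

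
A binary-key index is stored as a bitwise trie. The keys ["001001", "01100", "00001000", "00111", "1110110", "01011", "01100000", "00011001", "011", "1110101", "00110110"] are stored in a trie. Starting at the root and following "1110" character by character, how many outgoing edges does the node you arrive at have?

Walk "1110" from the root, arriving at one node.
Distinct next characters after "1110": 1.
That node has 1 child edge.

1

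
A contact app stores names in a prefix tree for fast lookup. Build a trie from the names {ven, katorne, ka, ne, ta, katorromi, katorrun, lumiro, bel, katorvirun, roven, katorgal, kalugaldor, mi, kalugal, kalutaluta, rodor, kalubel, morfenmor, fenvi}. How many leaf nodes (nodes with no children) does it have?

Leaves are exactly the stored words that no other stored word extends.
Those words: "bel", "fenvi", "kalubel", "kalugaldor", "kalutaluta", "katorgal", "katorne", "katorromi", "katorrun", "katorvirun", "lumiro", "mi", "morfenmor", "ne", "rodor", "roven", "ta", "ven"
Leaf count: 18

18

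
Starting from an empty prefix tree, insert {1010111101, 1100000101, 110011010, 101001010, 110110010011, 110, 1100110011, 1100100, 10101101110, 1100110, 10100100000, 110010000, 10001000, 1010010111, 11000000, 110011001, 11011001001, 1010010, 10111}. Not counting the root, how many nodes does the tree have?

For each word, the new-node count is its length minus the longest prefix already in the trie:
  "1010111101" → 10 new (1, 0, 1, 0, 1, 1, 1, 1, 0, 1)
  "1100000101" → prefix "1" already present; 9 new (1, 0, 0, 0, 0, 0, 1, 0, 1)
  "110011010" → prefix "1100" already present; 5 new (1, 1, 0, 1, 0)
  "101001010" → prefix "1010" already present; 5 new (0, 1, 0, 1, 0)
  "110110010011" → prefix "110" already present; 9 new (1, 1, 0, 0, 1, 0, 0, 1, 1)
  "110" → prefix "110" already present; 0 new (none)
  "1100110011" → prefix "1100110" already present; 3 new (0, 1, 1)
  "1100100" → prefix "11001" already present; 2 new (0, 0)
  "10101101110" → prefix "101011" already present; 5 new (0, 1, 1, 1, 0)
  "1100110" → prefix "1100110" already present; 0 new (none)
  "10100100000" → prefix "1010010" already present; 4 new (0, 0, 0, 0)
  "110010000" → prefix "1100100" already present; 2 new (0, 0)
  "10001000" → prefix "10" already present; 6 new (0, 0, 1, 0, 0, 0)
  "1010010111" → prefix "10100101" already present; 2 new (1, 1)
  "11000000" → prefix "1100000" already present; 1 new (0)
  "110011001" → prefix "110011001" already present; 0 new (none)
  "11011001001" → prefix "11011001001" already present; 0 new (none)
  "1010010" → prefix "1010010" already present; 0 new (none)
  "10111" → prefix "101" already present; 2 new (1, 1)
Total nodes = 10 + 9 + 5 + 5 + 9 + 0 + 3 + 2 + 5 + 0 + 4 + 2 + 6 + 2 + 1 + 0 + 0 + 0 + 2 = 65

65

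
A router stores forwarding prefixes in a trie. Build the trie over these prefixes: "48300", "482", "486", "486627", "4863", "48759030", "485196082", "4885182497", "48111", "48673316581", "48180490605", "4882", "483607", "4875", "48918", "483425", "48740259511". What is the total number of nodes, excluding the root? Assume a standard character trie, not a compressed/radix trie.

69

Count nodes per top-level branch (shared prefixes stored once):
  '4'-branch (48111, 48180490605, 482, 48300, 483425, 483607, 485196082, 486, 4863, 486627, 48673316581, 48740259511, 4875, 48759030, 4882, 4885182497, 48918): 69 nodes
Sum: 69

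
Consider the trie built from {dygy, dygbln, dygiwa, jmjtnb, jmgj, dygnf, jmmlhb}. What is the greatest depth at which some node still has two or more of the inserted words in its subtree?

Equivalently: take the maximum, over all pairs, of their longest common prefix length.
e.g. "dygbln" and "dygiwa" share the prefix "dyg" of length 3; no pair shares a longer one.
Longest shared-prefix length: 3

3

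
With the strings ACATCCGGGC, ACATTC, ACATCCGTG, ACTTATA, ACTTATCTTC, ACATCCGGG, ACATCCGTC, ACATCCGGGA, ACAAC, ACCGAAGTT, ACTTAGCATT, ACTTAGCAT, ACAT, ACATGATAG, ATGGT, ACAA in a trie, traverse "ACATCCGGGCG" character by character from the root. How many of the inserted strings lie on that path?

Traverse "ACATCCGGGCG" character by character; count nodes along the way that are marked as word ends.
Prefixes of the query that are stored words: "ACAT", "ACATCCGGG", "ACATCCGGGC"
Count: 3

3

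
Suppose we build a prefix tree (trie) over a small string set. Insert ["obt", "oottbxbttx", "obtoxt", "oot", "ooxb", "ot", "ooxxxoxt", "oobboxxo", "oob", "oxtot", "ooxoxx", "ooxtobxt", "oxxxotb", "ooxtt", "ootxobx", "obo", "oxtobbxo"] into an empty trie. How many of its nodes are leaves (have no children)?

14

A leaf is a node with no children — equivalently, the end of a word that is not a proper prefix of any other stored word.
Those words: "obo", "obtoxt", "oobboxxo", "oottbxbttx", "ootxobx", "ooxb", "ooxoxx", "ooxtobxt", "ooxtt", "ooxxxoxt", "ot", "oxtobbxo", "oxtot", "oxxxotb"
Leaf count: 14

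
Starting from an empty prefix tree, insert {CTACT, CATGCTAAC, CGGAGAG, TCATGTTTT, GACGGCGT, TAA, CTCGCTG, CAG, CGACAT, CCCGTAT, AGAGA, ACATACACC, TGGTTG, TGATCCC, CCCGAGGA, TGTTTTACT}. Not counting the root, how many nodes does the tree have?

Trace insertions, counting only characters that open a new branch:
  "CTACT" → 5 new (C, T, A, C, T)
  "CATGCTAAC" → prefix "C" already present; 8 new (A, T, G, C, T, A, A, C)
  "CGGAGAG" → prefix "C" already present; 6 new (G, G, A, G, A, G)
  "TCATGTTTT" → 9 new (T, C, A, T, G, T, T, T, T)
  "GACGGCGT" → 8 new (G, A, C, G, G, C, G, T)
  "TAA" → prefix "T" already present; 2 new (A, A)
  "CTCGCTG" → prefix "CT" already present; 5 new (C, G, C, T, G)
  "CAG" → prefix "CA" already present; 1 new (G)
  "CGACAT" → prefix "CG" already present; 4 new (A, C, A, T)
  "CCCGTAT" → prefix "C" already present; 6 new (C, C, G, T, A, T)
  "AGAGA" → 5 new (A, G, A, G, A)
  "ACATACACC" → prefix "A" already present; 8 new (C, A, T, A, C, A, C, C)
  "TGGTTG" → prefix "T" already present; 5 new (G, G, T, T, G)
  "TGATCCC" → prefix "TG" already present; 5 new (A, T, C, C, C)
  "CCCGAGGA" → prefix "CCCG" already present; 4 new (A, G, G, A)
  "TGTTTTACT" → prefix "TG" already present; 7 new (T, T, T, T, A, C, T)
Total nodes = 5 + 8 + 6 + 9 + 8 + 2 + 5 + 1 + 4 + 6 + 5 + 8 + 5 + 5 + 4 + 7 = 88

88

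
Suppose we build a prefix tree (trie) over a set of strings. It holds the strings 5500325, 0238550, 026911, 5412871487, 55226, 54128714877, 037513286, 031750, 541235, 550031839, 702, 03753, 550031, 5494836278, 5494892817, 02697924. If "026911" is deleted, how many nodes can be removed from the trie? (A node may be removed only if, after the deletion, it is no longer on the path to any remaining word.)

2

Walk "026911" from the leaf back toward the root, removing each node that no remaining word uses.
The suffix "11" (2 nodes) is used only by "026911"; the node for "0269" still has the child "7", so pruning stops there.
Nodes removed: 2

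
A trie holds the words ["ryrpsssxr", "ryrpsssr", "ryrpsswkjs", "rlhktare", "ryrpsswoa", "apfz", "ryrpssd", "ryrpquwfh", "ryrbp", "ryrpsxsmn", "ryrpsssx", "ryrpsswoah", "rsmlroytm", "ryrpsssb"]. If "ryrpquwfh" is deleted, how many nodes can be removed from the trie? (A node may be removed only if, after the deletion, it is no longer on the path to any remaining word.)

After clearing the end-marker at "ryrpquwfh", prune upward until reaching a node still needed by another word.
The suffix "quwfh" (5 nodes) is used only by "ryrpquwfh"; the node for "ryrp" still has the child "s", so pruning stops there.
Nodes removed: 5

5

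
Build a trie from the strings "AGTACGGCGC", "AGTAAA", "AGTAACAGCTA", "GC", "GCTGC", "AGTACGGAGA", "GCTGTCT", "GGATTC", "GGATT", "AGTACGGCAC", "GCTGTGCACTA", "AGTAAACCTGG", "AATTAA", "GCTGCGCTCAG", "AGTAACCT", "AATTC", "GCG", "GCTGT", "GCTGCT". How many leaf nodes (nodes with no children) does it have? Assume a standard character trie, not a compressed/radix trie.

A leaf is a node with no children — equivalently, the end of a word that is not a proper prefix of any other stored word.
Those words: "AATTAA", "AATTC", "AGTAAACCTGG", "AGTAACAGCTA", "AGTAACCT", "AGTACGGAGA", "AGTACGGCAC", "AGTACGGCGC", "GCG", "GCTGCGCTCAG", "GCTGCT", "GCTGTCT", "GCTGTGCACTA", "GGATTC"
Leaf count: 14

14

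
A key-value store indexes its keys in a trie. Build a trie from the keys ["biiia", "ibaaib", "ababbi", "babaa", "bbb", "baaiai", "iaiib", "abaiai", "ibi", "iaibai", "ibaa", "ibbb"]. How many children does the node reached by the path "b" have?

Walk "b" from the root, arriving at one node.
Distinct next characters after "b": a, b, i.
That node has 3 child edges.

3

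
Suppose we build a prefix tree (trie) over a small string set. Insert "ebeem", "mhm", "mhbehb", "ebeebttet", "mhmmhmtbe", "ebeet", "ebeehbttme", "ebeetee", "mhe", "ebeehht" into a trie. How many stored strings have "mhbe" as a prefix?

1

Traverse to the node for "mhbe", then collect every word in that subtree.
Words under "mhbe": mhbehb
Count: 1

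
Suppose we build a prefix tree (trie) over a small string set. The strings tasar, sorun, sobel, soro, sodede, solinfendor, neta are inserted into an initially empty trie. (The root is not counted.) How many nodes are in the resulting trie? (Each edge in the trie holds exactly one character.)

31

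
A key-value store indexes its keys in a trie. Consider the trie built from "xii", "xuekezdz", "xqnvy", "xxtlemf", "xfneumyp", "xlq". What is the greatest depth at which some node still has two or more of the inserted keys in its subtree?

1

The deepest shared node is where two words last agree before diverging.
"xfneumyp" and "xii" agree on "x" (1 characters) before diverging; nothing deeper is shared.
Longest shared-prefix length: 1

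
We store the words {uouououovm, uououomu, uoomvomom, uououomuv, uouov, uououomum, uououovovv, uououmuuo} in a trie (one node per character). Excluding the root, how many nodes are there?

30

Trace insertions, counting only characters that open a new branch:
  "uouououovm" → 10 new (u, o, u, o, u, o, u, o, v, m)
  "uououomu" → prefix "uououo" already present; 2 new (m, u)
  "uoomvomom" → prefix "uo" already present; 7 new (o, m, v, o, m, o, m)
  "uououomuv" → prefix "uououomu" already present; 1 new (v)
  "uouov" → prefix "uouo" already present; 1 new (v)
  "uououomum" → prefix "uououomu" already present; 1 new (m)
  "uououovovv" → prefix "uououo" already present; 4 new (v, o, v, v)
  "uououmuuo" → prefix "uouou" already present; 4 new (m, u, u, o)
Total nodes = 10 + 2 + 7 + 1 + 1 + 1 + 4 + 4 = 30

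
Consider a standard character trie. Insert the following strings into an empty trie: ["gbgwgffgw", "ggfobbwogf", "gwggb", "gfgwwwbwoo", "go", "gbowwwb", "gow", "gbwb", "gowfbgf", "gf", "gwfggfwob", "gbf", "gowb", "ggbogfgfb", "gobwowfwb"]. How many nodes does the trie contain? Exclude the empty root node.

Insert word by word; a character creates a node only if that edge doesn't already exist:
  "gbgwgffgw" → 9 new (g, b, g, w, g, f, f, g, w)
  "ggfobbwogf" → prefix "g" already present; 9 new (g, f, o, b, b, w, o, g, f)
  "gwggb" → prefix "g" already present; 4 new (w, g, g, b)
  "gfgwwwbwoo" → prefix "g" already present; 9 new (f, g, w, w, w, b, w, o, o)
  "go" → prefix "g" already present; 1 new (o)
  "gbowwwb" → prefix "gb" already present; 5 new (o, w, w, w, b)
  "gow" → prefix "go" already present; 1 new (w)
  "gbwb" → prefix "gb" already present; 2 new (w, b)
  "gowfbgf" → prefix "gow" already present; 4 new (f, b, g, f)
  "gf" → prefix "gf" already present; 0 new (none)
  "gwfggfwob" → prefix "gw" already present; 7 new (f, g, g, f, w, o, b)
  "gbf" → prefix "gb" already present; 1 new (f)
  "gowb" → prefix "gow" already present; 1 new (b)
  "ggbogfgfb" → prefix "gg" already present; 7 new (b, o, g, f, g, f, b)
  "gobwowfwb" → prefix "go" already present; 7 new (b, w, o, w, f, w, b)
Total nodes = 9 + 9 + 4 + 9 + 1 + 5 + 1 + 2 + 4 + 0 + 7 + 1 + 1 + 7 + 7 = 67

67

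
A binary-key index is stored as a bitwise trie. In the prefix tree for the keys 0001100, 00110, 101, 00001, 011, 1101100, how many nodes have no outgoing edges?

6

Leaves are exactly the stored words that no other stored word extends.
Those words: "00001", "0001100", "00110", "011", "101", "1101100"
Leaf count: 6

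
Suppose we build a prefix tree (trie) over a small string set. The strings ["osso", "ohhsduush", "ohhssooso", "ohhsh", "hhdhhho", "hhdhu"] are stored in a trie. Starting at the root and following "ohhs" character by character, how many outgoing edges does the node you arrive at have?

3

Walk "ohhs" from the root, arriving at one node.
Characters that immediately follow "ohhs" among the stored strings: {d, h, s}.
That node has 3 child edges.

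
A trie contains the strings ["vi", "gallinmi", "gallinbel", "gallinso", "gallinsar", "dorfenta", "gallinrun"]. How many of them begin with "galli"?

Walk to "galli"; the words in its subtree are exactly those with that prefix.
Words under "galli": gallinbel, gallinmi, gallinrun, gallinsar, gallinso
Count: 5

5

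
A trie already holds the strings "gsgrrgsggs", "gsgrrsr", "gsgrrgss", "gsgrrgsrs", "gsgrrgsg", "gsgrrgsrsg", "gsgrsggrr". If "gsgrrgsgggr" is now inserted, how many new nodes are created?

2

"gsgrrgsgg" is already a path in the trie; the remaining "gr" must be added.
New nodes needed: |"gsgrrgsgggr"| − 9 = 11 − 9 = 2.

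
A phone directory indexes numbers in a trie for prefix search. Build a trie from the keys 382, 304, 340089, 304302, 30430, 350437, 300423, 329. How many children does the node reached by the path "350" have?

1

Walk "350" from the root, arriving at one node.
Characters that immediately follow "350" among the stored strings: {4}.
That node has 1 child edge.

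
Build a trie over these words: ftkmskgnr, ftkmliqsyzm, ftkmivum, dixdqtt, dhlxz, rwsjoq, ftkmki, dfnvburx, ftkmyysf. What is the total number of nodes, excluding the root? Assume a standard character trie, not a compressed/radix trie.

50

For each word, the new-node count is its length minus the longest prefix already in the trie:
  "ftkmskgnr" → 9 new (f, t, k, m, s, k, g, n, r)
  "ftkmliqsyzm" → prefix "ftkm" already present; 7 new (l, i, q, s, y, z, m)
  "ftkmivum" → prefix "ftkm" already present; 4 new (i, v, u, m)
  "dixdqtt" → 7 new (d, i, x, d, q, t, t)
  "dhlxz" → prefix "d" already present; 4 new (h, l, x, z)
  "rwsjoq" → 6 new (r, w, s, j, o, q)
  "ftkmki" → prefix "ftkm" already present; 2 new (k, i)
  "dfnvburx" → prefix "d" already present; 7 new (f, n, v, b, u, r, x)
  "ftkmyysf" → prefix "ftkm" already present; 4 new (y, y, s, f)
Total nodes = 9 + 7 + 4 + 7 + 4 + 6 + 2 + 7 + 4 = 50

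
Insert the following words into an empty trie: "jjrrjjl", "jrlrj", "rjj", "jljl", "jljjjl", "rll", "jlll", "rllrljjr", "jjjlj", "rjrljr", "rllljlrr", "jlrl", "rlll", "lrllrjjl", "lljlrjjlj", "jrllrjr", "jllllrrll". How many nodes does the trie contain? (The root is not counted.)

68

Count nodes per top-level branch (shared prefixes stored once):
  'j'-branch (jjjlj, jjrrjjl, jljjjl, jljl, jlll, jllllrrll, jlrl, jrllrjr, jrlrj): 33 nodes
  'l'-branch (lljlrjjlj, lrllrjjl): 16 nodes
  'r'-branch (rjj, rjrljr, rll, rlll, rllljlrr, rllrljjr): 19 nodes
Sum: 68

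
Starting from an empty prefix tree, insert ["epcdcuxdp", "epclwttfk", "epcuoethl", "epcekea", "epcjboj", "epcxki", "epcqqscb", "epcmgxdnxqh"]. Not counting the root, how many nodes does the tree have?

Count nodes per top-level branch (shared prefixes stored once):
  'e'-branch (epcdcuxdp, epcekea, epcjboj, epclwttfk, epcmgxdnxqh, epcqqscb, epcuoethl, epcxki): 45 nodes
Sum: 45

45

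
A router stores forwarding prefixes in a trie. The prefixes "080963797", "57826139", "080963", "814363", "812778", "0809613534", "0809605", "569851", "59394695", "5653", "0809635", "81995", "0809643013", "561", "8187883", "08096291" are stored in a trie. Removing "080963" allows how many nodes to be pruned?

0

A node on "080963"'s path can go only if nothing else ends at it or branches off below it.
Every node on "080963" is still needed (e.g. by "080963797"), so nothing is freed.
Nodes removed: 0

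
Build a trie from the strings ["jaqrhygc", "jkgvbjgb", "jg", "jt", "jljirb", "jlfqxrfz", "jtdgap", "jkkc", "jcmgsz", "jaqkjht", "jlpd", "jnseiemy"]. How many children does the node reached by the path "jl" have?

Follow the path "jl" to its node, then look at its outgoing edges.
Characters that immediately follow "jl" among the stored strings: {f, j, p}.
That node has 3 child edges.

3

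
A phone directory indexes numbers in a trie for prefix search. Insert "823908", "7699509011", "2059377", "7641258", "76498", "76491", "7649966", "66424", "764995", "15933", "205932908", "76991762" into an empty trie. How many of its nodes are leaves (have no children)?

Leaves are exactly the stored words that no other stored word extends.
Those words: "15933", "205932908", "2059377", "66424", "7641258", "76491", "76498", "764995", "7649966", "76991762", "7699509011", "823908"
Leaf count: 12

12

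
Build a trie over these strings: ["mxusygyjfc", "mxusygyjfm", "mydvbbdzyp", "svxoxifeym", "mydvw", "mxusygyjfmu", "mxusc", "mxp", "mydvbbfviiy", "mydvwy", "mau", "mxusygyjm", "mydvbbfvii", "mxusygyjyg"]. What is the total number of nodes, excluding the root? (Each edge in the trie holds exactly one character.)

45

Count nodes per top-level branch (shared prefixes stored once):
  'm'-branch (mau, mxp, mxusc, mxusygyjfc, mxusygyjfm, mxusygyjfmu, mxusygyjm, mxusygyjyg, mydvbbdzyp, mydvbbfvii, mydvbbfviiy, mydvw, mydvwy): 35 nodes
  's'-branch (svxoxifeym): 10 nodes
Sum: 45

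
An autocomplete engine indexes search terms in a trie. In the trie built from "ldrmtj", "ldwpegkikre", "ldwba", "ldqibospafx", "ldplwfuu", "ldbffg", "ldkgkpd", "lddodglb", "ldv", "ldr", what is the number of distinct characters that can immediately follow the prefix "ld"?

8

Walk "ld" from the root, arriving at one node.
Characters that immediately follow "ld" among the stored strings: {b, d, k, p, q, r, v, w}.
That node has 8 child edges.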